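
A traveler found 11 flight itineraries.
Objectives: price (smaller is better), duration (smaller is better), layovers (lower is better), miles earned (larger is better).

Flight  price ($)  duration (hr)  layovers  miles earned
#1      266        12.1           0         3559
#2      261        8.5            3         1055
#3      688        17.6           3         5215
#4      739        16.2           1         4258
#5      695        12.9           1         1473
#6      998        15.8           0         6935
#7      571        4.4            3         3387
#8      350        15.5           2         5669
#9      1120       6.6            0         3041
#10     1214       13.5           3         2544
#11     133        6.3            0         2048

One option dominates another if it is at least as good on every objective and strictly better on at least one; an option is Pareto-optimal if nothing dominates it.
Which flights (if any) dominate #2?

#11

#11: price 133≤261, duration 6.3≤8.5, layovers 0≤3, miles earned 2048≥1055 — dominates #2.
Others (#1, #3, #4, #5, #6, #7, #8, #9, #10) are each worse than #2 on at least one objective.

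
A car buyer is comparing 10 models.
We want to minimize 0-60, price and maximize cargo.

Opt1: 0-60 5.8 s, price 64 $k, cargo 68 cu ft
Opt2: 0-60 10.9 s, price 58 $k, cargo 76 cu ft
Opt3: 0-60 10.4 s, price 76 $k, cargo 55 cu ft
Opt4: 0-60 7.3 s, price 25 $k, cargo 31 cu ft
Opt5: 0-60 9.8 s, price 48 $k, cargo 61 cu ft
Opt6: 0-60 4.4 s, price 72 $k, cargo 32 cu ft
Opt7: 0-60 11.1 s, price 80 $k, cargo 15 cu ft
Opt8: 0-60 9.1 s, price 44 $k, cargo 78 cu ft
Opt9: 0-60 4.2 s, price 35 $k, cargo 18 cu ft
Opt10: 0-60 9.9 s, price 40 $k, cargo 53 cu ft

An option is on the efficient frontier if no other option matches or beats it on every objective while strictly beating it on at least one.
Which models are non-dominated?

Opt1, Opt4, Opt6, Opt8, Opt9, Opt10

Opt1: not dominated.
Opt2: dominated by Opt8 (0-60 9.1≤10.9, price 44≤58, cargo 78≥76).
Opt3: dominated by Opt1 (0-60 5.8≤10.4, price 64≤76, cargo 68≥55).
Opt4: not dominated (best price).
Opt5: dominated by Opt8 (0-60 9.1≤9.8, price 44≤48, cargo 78≥61).
Opt6: not dominated.
Opt7: dominated by Opt1 (0-60 5.8≤11.1, price 64≤80, cargo 68≥15).
Opt8: not dominated (best cargo).
Opt9: not dominated (best 0-60).
Opt10: not dominated.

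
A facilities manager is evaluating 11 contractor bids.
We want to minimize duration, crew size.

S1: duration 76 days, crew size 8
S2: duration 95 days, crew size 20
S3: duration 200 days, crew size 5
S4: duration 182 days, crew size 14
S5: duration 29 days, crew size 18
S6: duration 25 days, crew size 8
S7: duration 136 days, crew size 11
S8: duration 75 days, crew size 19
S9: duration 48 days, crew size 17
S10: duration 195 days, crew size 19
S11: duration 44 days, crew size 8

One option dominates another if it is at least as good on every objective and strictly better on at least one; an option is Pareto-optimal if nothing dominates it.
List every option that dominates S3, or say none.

none

S1: worse on crew size (8 vs 5).
S2: worse on crew size (20 vs 5).
S4: worse on crew size (14 vs 5).
S5: worse on crew size (18 vs 5).
S6: worse on crew size (8 vs 5).
S7: worse on crew size (11 vs 5).
S8: worse on crew size (19 vs 5).
S9: worse on crew size (17 vs 5).
S10: worse on crew size (19 vs 5).
S11: worse on crew size (8 vs 5).
No option dominates S3.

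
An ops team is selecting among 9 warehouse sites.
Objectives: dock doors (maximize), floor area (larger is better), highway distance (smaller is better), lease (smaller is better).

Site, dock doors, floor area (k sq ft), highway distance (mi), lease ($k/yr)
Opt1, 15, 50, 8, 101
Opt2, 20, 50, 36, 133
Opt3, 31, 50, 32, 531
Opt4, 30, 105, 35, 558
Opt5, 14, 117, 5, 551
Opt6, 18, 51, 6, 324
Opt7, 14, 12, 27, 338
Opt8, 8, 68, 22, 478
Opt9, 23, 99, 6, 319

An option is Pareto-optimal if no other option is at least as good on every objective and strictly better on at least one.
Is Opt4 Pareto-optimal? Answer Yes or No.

Opt1: worse on dock doors (15 vs 30).
Opt2: worse on dock doors (20 vs 30).
Opt3: worse on floor area (50 vs 105).
Opt5: worse on dock doors (14 vs 30).
Opt6: worse on dock doors (18 vs 30).
Opt7: worse on dock doors (14 vs 30).
Opt8: worse on dock doors (8 vs 30).
Opt9: worse on dock doors (23 vs 30).
No option is at least as good as Opt4 on every objective and strictly better on one.

Yes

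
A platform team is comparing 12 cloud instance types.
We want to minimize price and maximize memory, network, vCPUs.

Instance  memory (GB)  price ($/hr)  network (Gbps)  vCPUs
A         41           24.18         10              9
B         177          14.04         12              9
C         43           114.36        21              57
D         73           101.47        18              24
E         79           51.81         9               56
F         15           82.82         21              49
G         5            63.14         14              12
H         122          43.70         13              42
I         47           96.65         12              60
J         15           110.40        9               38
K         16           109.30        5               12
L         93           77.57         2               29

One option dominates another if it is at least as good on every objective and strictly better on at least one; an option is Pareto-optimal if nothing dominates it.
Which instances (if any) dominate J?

E, F, H, I

E: memory 79≥15, price 51.81≤110.40, network 9≥9, vCPUs 56≥38 — dominates J.
F: memory 15≥15, price 82.82≤110.40, network 21≥9, vCPUs 49≥38 — dominates J.
H: memory 122≥15, price 43.70≤110.40, network 13≥9, vCPUs 42≥38 — dominates J.
I: memory 47≥15, price 96.65≤110.40, network 12≥9, vCPUs 60≥38 — dominates J.
Others (A, B, C, D, G, K, L) are each worse than J on at least one objective.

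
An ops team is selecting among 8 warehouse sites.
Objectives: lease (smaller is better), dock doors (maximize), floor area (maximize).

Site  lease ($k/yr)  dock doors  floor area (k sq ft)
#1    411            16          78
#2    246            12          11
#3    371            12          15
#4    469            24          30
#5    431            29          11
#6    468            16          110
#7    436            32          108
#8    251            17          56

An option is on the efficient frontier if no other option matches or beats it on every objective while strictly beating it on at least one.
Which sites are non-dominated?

#1: not dominated.
#2: not dominated (best lease).
#3: dominated by #8 (lease 251≤371, dock doors 17≥12, floor area 56≥15).
#4: dominated by #7 (lease 436≤469, dock doors 32≥24, floor area 108≥30).
#5: not dominated.
#6: not dominated (best floor area).
#7: not dominated (best dock doors).
#8: not dominated.

#1, #2, #5, #6, #7, #8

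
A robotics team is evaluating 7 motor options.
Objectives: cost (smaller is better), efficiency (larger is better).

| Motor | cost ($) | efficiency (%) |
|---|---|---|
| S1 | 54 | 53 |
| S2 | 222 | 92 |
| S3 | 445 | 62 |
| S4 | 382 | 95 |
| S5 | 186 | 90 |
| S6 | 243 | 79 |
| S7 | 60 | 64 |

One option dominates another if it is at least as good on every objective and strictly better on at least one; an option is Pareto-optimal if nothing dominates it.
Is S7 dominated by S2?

No

S2 vs S7: S2 is worse on cost (222 vs 60), so it does not dominate S7.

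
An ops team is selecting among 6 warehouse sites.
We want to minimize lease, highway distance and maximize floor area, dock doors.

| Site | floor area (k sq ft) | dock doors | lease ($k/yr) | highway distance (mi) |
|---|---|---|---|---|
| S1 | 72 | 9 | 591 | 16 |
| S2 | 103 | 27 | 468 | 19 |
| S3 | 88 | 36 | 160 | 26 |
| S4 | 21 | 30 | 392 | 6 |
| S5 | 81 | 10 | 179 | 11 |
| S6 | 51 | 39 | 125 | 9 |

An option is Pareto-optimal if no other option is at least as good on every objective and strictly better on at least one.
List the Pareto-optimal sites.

S2, S3, S4, S5, S6

S1: dominated by S5 (floor area 81≥72, dock doors 10≥9, lease 179≤591, highway distance 11≤16).
S2: not dominated (best floor area).
S3: not dominated.
S4: not dominated (best highway distance).
S5: not dominated.
S6: not dominated (best dock doors).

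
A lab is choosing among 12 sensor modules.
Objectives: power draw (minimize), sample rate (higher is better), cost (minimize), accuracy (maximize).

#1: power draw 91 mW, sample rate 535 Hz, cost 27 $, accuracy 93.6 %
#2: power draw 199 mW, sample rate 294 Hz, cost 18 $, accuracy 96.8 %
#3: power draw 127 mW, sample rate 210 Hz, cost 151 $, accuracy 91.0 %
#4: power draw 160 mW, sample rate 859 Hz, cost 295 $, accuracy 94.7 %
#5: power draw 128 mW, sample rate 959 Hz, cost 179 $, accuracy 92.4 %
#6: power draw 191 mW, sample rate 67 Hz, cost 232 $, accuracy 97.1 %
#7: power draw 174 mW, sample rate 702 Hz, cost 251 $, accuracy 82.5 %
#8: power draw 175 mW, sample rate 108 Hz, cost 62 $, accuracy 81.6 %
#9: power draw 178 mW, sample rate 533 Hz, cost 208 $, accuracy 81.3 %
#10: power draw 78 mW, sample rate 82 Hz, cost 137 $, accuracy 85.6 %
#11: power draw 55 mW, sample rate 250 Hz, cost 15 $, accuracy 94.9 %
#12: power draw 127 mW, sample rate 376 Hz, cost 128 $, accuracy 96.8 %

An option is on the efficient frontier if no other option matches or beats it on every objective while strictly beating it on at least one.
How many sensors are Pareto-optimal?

7

#1: not dominated.
#2: not dominated.
#3: dominated by #1 (power draw 91≤127, sample rate 535≥210, cost 27≤151, accuracy 93.6≥91.0).
#4: not dominated.
#5: not dominated (best sample rate).
#6: not dominated (best accuracy).
#7: dominated by #5 (power draw 128≤174, sample rate 959≥702, cost 179≤251, accuracy 92.4≥82.5).
#8: dominated by #1 (power draw 91≤175, sample rate 535≥108, cost 27≤62, accuracy 93.6≥81.6).
#9: dominated by #1 (power draw 91≤178, sample rate 535≥533, cost 27≤208, accuracy 93.6≥81.3).
#10: dominated by #11 (power draw 55≤78, sample rate 250≥82, cost 15≤137, accuracy 94.9≥85.6).
#11: not dominated (best power draw).
#12: not dominated.
Pareto-optimal: #1, #2, #4, #5, #6, #11, #12 → 7.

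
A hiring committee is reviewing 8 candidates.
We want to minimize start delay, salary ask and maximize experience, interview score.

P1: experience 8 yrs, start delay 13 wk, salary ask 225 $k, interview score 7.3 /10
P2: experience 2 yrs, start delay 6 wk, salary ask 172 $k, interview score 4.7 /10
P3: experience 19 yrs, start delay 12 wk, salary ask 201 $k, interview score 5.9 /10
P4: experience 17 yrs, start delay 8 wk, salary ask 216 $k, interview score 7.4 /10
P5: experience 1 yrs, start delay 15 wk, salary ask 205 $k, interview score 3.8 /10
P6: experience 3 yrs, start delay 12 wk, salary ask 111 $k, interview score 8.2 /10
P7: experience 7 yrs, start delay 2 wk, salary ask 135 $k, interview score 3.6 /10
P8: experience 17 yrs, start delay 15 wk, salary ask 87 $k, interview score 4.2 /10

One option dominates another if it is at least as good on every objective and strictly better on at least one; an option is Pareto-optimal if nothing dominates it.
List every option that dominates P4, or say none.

P1: worse on experience (8 vs 17).
P2: worse on experience (2 vs 17).
P3: worse on start delay (12 vs 8).
P5: worse on experience (1 vs 17).
P6: worse on experience (3 vs 17).
P7: worse on experience (7 vs 17).
P8: worse on start delay (15 vs 8).
No option dominates P4.

none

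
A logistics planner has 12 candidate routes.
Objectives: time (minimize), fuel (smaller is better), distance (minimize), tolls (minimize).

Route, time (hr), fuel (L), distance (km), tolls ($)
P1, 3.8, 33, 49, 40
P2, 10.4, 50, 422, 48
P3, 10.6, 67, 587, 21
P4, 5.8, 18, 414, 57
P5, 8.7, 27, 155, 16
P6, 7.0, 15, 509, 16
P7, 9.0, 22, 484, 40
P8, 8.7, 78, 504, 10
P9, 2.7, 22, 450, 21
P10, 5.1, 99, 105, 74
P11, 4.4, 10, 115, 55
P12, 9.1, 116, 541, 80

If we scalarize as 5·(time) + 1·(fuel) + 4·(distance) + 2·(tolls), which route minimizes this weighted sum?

P1

P1: 5·3.8 + 1·33 + 4·49 + 2·40 = 328.0
P2: 5·10.4 + 1·50 + 4·422 + 2·48 = 1886.0
P3: 5·10.6 + 1·67 + 4·587 + 2·21 = 2510.0
P4: 5·5.8 + 1·18 + 4·414 + 2·57 = 1817.0
P5: 5·8.7 + 1·27 + 4·155 + 2·16 = 722.5
P6: 5·7.0 + 1·15 + 4·509 + 2·16 = 2118.0
P7: 5·9.0 + 1·22 + 4·484 + 2·40 = 2083.0
P8: 5·8.7 + 1·78 + 4·504 + 2·10 = 2157.5
P9: 5·2.7 + 1·22 + 4·450 + 2·21 = 1877.5
P10: 5·5.1 + 1·99 + 4·105 + 2·74 = 692.5
P11: 5·4.4 + 1·10 + 4·115 + 2·55 = 602.0
P12: 5·9.1 + 1·116 + 4·541 + 2·80 = 2485.5
Lowest: P1 at 328.0.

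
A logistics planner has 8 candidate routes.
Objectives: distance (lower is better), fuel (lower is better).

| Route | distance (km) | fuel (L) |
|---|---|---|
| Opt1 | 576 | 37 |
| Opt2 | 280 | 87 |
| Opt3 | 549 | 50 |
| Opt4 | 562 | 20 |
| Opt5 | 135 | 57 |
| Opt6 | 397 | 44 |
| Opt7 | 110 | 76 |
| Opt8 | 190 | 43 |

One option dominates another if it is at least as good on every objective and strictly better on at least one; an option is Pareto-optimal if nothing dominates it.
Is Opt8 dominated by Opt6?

Opt6 vs Opt8: Opt6 is worse on distance (397 vs 190), so it does not dominate Opt8.

No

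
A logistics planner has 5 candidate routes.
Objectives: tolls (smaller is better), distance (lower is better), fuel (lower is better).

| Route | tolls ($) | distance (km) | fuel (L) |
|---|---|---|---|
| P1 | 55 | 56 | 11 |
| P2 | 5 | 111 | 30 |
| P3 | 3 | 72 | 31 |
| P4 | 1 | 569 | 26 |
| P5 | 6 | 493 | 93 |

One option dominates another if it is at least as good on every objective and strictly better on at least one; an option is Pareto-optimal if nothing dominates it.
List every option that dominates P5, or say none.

P2, P3

P2: tolls 5≤6, distance 111≤493, fuel 30≤93 — dominates P5.
P3: tolls 3≤6, distance 72≤493, fuel 31≤93 — dominates P5.
Others (P1, P4) are each worse than P5 on at least one objective.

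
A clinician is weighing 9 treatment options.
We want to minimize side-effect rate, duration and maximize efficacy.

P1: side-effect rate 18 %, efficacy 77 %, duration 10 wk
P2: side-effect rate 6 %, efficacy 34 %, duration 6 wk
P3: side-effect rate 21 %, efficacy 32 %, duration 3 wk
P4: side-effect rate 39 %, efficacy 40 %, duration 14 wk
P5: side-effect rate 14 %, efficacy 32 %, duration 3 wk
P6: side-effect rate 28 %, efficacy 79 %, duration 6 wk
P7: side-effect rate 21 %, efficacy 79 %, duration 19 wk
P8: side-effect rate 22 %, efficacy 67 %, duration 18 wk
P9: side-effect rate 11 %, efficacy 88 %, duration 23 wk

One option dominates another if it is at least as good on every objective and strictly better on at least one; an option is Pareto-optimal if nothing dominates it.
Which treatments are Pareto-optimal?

P1, P2, P5, P6, P7, P9

P1: not dominated.
P2: not dominated (best side-effect rate).
P3: dominated by P5 (side-effect rate 14≤21, efficacy 32≥32, duration 3≤3).
P4: dominated by P1 (side-effect rate 18≤39, efficacy 77≥40, duration 10≤14).
P5: not dominated.
P6: not dominated.
P7: not dominated.
P8: dominated by P1 (side-effect rate 18≤22, efficacy 77≥67, duration 10≤18).
P9: not dominated (best efficacy).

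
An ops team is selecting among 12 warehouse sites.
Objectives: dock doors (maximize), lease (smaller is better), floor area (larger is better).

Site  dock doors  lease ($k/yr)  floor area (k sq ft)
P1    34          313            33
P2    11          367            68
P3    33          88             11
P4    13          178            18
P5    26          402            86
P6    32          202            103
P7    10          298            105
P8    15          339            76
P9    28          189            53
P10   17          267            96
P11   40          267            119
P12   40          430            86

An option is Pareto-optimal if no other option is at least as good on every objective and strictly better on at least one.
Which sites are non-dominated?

P3, P4, P6, P9, P11

P1: dominated by P11 (dock doors 40≥34, lease 267≤313, floor area 119≥33).
P2: dominated by P6 (dock doors 32≥11, lease 202≤367, floor area 103≥68).
P3: not dominated (best lease).
P4: not dominated.
P5: dominated by P6 (dock doors 32≥26, lease 202≤402, floor area 103≥86).
P6: not dominated.
P7: dominated by P11 (dock doors 40≥10, lease 267≤298, floor area 119≥105).
P8: dominated by P6 (dock doors 32≥15, lease 202≤339, floor area 103≥76).
P9: not dominated.
P10: dominated by P6 (dock doors 32≥17, lease 202≤267, floor area 103≥96).
P11: not dominated (best floor area).
P12: dominated by P11 (dock doors 40≥40, lease 267≤430, floor area 119≥86).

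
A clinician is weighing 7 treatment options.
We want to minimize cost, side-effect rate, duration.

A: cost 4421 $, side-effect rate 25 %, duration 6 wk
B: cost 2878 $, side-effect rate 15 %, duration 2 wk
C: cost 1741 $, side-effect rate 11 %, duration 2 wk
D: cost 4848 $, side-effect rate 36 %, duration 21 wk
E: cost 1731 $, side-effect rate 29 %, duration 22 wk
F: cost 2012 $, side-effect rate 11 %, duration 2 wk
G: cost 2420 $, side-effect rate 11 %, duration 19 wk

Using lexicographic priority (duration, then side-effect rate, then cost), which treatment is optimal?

First minimize duration: best is 2, kept {B, C, F}.
Then minimize side-effect rate: best is 11, kept {C, F}.
Then minimize cost: best is 1741, kept {C}.

C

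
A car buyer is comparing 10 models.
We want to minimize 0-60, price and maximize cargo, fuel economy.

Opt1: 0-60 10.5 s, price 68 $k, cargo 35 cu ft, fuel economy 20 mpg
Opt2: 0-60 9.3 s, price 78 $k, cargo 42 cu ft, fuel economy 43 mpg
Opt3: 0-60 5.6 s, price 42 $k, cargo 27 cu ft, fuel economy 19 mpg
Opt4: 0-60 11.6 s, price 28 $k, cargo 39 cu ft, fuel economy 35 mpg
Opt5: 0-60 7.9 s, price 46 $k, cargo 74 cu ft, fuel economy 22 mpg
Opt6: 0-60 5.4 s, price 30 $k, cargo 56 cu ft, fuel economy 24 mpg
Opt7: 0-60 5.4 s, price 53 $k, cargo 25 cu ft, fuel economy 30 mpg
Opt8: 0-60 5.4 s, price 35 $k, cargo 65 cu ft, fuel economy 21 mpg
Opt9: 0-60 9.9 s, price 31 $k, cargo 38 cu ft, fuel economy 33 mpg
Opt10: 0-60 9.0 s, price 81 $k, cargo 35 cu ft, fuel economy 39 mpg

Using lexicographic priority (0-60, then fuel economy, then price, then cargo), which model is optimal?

First minimize 0-60: best is 5.4, kept {Opt6, Opt7, Opt8}.
Then maximize fuel economy: best is 30, kept {Opt7}.

Opt7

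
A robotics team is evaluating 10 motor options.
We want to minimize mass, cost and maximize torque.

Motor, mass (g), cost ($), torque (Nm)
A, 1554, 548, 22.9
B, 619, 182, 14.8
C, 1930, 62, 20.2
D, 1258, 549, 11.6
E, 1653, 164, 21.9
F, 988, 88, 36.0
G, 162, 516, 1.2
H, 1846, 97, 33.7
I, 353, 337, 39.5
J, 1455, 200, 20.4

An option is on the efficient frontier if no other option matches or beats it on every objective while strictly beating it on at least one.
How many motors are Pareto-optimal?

5

A: dominated by F (mass 988≤1554, cost 88≤548, torque 36.0≥22.9).
B: not dominated.
C: not dominated (best cost).
D: dominated by B (mass 619≤1258, cost 182≤549, torque 14.8≥11.6).
E: dominated by F (mass 988≤1653, cost 88≤164, torque 36.0≥21.9).
F: not dominated.
G: not dominated (best mass).
H: dominated by F (mass 988≤1846, cost 88≤97, torque 36.0≥33.7).
I: not dominated (best torque).
J: dominated by F (mass 988≤1455, cost 88≤200, torque 36.0≥20.4).
Pareto-optimal: B, C, F, G, I → 5.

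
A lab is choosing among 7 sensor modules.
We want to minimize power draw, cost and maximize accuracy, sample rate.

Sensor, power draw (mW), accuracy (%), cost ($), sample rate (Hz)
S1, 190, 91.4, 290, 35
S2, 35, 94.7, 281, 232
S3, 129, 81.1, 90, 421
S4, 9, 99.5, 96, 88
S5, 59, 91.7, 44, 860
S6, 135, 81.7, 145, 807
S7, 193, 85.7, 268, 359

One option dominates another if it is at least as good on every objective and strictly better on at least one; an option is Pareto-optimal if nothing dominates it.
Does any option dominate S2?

No

S1: worse on power draw (190 vs 35).
S3: worse on power draw (129 vs 35).
S4: worse on sample rate (88 vs 232).
S5: worse on power draw (59 vs 35).
S6: worse on power draw (135 vs 35).
S7: worse on power draw (193 vs 35).
No option is at least as good as S2 on every objective and strictly better on one.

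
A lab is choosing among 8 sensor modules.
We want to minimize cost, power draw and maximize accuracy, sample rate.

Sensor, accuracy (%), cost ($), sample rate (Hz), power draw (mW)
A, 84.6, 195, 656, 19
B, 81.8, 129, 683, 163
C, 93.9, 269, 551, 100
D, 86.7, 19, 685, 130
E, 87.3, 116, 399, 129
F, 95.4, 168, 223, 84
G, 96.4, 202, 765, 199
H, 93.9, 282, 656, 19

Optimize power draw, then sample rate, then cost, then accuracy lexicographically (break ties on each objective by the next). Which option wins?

First minimize power draw: best is 19, kept {A, H}.
Then maximize sample rate: best is 656, kept {A, H}.
Then minimize cost: best is 195, kept {A}.

A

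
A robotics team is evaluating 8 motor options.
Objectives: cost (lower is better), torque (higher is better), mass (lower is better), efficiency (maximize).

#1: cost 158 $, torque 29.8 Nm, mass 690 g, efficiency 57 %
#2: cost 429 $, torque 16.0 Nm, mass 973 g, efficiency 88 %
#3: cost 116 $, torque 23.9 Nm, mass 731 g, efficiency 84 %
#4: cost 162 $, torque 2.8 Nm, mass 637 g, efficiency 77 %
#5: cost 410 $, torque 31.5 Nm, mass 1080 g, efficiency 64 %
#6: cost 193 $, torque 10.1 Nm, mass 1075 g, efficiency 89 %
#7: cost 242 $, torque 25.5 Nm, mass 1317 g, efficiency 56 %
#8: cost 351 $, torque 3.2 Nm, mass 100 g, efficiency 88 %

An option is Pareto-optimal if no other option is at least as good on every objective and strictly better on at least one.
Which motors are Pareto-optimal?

#1, #2, #3, #4, #5, #6, #8

#1: not dominated.
#2: not dominated.
#3: not dominated (best cost).
#4: not dominated.
#5: not dominated (best torque).
#6: not dominated (best efficiency).
#7: dominated by #1 (cost 158≤242, torque 29.8≥25.5, mass 690≤1317, efficiency 57≥56).
#8: not dominated (best mass).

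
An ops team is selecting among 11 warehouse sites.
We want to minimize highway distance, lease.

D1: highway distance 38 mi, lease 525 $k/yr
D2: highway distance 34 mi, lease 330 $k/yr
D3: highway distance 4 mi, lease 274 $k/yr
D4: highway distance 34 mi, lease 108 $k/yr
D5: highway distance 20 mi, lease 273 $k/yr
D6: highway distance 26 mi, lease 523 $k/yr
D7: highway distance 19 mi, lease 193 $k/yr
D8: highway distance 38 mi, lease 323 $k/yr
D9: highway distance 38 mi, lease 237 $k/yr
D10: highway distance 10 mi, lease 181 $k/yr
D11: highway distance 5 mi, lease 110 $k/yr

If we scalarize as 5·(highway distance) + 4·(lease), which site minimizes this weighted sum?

D1: 5·38 + 4·525 = 2290
D2: 5·34 + 4·330 = 1490
D3: 5·4 + 4·274 = 1116
D4: 5·34 + 4·108 = 602
D5: 5·20 + 4·273 = 1192
D6: 5·26 + 4·523 = 2222
D7: 5·19 + 4·193 = 867
D8: 5·38 + 4·323 = 1482
D9: 5·38 + 4·237 = 1138
D10: 5·10 + 4·181 = 774
D11: 5·5 + 4·110 = 465
Lowest: D11 at 465.

D11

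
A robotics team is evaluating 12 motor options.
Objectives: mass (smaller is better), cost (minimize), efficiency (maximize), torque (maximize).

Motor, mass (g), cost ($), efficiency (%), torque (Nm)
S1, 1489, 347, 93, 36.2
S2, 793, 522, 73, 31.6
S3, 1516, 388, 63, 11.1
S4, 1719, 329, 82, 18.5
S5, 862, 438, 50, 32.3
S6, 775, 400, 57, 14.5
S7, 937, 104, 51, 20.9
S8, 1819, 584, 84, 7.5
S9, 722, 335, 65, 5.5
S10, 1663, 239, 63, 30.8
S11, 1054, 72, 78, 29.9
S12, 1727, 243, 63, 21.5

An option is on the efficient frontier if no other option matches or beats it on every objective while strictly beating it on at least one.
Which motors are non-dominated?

S1: not dominated (best efficiency).
S2: not dominated.
S3: dominated by S1 (mass 1489≤1516, cost 347≤388, efficiency 93≥63, torque 36.2≥11.1).
S4: not dominated.
S5: not dominated.
S6: not dominated.
S7: not dominated.
S8: dominated by S1 (mass 1489≤1819, cost 347≤584, efficiency 93≥84, torque 36.2≥7.5).
S9: not dominated (best mass).
S10: not dominated.
S11: not dominated (best cost).
S12: dominated by S10 (mass 1663≤1727, cost 239≤243, efficiency 63≥63, torque 30.8≥21.5).

S1, S2, S4, S5, S6, S7, S9, S10, S11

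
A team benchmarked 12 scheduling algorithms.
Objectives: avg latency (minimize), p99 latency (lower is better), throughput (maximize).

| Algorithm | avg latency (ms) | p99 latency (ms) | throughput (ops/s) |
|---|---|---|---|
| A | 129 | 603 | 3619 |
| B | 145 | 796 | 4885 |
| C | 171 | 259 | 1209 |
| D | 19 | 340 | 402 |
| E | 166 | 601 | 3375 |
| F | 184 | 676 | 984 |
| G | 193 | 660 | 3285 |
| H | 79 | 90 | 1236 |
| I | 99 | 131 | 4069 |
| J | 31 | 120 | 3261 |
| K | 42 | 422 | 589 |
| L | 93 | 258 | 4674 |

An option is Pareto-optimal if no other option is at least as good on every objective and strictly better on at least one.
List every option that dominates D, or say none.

none

A: worse on avg latency (129 vs 19).
B: worse on avg latency (145 vs 19).
C: worse on avg latency (171 vs 19).
E: worse on avg latency (166 vs 19).
F: worse on avg latency (184 vs 19).
G: worse on avg latency (193 vs 19).
H: worse on avg latency (79 vs 19).
I: worse on avg latency (99 vs 19).
J: worse on avg latency (31 vs 19).
K: worse on avg latency (42 vs 19).
L: worse on avg latency (93 vs 19).
No option dominates D.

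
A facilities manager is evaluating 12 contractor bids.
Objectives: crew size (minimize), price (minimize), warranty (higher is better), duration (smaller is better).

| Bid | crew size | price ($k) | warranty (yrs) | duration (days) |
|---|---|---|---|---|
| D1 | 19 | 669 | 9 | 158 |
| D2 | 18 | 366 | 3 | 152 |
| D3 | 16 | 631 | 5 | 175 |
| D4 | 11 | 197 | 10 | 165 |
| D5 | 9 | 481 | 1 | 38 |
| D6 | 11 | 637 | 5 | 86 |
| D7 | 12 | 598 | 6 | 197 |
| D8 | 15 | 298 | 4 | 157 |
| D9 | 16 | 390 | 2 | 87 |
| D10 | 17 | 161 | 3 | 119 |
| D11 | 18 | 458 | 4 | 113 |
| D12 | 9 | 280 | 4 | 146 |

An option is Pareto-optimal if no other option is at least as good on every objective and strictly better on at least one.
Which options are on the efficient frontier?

D1: not dominated.
D2: dominated by D10 (crew size 17≤18, price 161≤366, warranty 3≥3, duration 119≤152).
D3: dominated by D4 (crew size 11≤16, price 197≤631, warranty 10≥5, duration 165≤175).
D4: not dominated (best warranty).
D5: not dominated (best duration).
D6: not dominated.
D7: dominated by D4 (crew size 11≤12, price 197≤598, warranty 10≥6, duration 165≤197).
D8: dominated by D12 (crew size 9≤15, price 280≤298, warranty 4≥4, duration 146≤157).
D9: not dominated.
D10: not dominated (best price).
D11: not dominated.
D12: not dominated.

D1, D4, D5, D6, D9, D10, D11, D12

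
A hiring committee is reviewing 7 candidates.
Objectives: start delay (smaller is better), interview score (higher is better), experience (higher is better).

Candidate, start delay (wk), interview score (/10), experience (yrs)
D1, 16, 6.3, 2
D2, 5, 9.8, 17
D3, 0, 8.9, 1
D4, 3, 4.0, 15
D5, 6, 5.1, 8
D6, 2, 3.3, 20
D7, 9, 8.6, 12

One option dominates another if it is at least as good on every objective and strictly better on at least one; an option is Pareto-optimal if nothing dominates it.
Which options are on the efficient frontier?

D2, D3, D4, D6

D1: dominated by D2 (start delay 5≤16, interview score 9.8≥6.3, experience 17≥2).
D2: not dominated (best interview score).
D3: not dominated (best start delay).
D4: not dominated.
D5: dominated by D2 (start delay 5≤6, interview score 9.8≥5.1, experience 17≥8).
D6: not dominated (best experience).
D7: dominated by D2 (start delay 5≤9, interview score 9.8≥8.6, experience 17≥12).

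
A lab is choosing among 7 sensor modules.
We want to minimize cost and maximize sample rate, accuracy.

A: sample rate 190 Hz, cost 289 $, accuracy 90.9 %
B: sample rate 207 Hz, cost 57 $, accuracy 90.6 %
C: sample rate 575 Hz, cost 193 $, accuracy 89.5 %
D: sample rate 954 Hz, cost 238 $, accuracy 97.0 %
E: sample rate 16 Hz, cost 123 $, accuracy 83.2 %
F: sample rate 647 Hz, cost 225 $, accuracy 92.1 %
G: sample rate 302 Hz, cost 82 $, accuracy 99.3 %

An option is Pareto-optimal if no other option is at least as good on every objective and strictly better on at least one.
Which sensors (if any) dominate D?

A: worse on sample rate (190 vs 954).
B: worse on sample rate (207 vs 954).
C: worse on sample rate (575 vs 954).
E: worse on sample rate (16 vs 954).
F: worse on sample rate (647 vs 954).
G: worse on sample rate (302 vs 954).
No option dominates D.

none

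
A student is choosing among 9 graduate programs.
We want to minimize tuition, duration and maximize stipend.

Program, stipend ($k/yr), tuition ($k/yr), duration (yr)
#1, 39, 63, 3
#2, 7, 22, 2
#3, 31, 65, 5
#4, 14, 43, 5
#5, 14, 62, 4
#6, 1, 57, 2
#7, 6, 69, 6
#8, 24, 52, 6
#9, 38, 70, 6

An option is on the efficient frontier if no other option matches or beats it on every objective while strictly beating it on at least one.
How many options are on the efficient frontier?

5

#1: not dominated (best stipend).
#2: not dominated (best tuition).
#3: dominated by #1 (stipend 39≥31, tuition 63≤65, duration 3≤5).
#4: not dominated.
#5: not dominated.
#6: dominated by #2 (stipend 7≥1, tuition 22≤57, duration 2≤2).
#7: dominated by #1 (stipend 39≥6, tuition 63≤69, duration 3≤6).
#8: not dominated.
#9: dominated by #1 (stipend 39≥38, tuition 63≤70, duration 3≤6).
Pareto-optimal: #1, #2, #4, #5, #8 → 5.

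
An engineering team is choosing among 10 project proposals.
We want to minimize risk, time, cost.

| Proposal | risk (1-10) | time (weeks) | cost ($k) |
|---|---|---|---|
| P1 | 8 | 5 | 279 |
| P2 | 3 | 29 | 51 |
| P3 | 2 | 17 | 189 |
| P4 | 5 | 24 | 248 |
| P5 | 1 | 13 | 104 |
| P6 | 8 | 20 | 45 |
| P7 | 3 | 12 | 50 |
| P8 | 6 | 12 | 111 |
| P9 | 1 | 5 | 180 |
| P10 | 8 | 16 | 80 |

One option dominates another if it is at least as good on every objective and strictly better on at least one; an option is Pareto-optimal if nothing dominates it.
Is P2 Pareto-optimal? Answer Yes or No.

No

P7 vs P2: risk 3≤3, time 12≤29, cost 50≤51 — P7 is at least as good on every objective and strictly better on at least one, so P7 dominates P2.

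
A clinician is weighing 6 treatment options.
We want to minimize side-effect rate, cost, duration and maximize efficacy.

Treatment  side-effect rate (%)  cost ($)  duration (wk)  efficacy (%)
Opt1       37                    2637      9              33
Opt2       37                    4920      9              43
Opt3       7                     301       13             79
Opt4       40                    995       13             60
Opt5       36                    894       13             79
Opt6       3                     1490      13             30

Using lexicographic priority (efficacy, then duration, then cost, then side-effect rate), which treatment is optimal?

First maximize efficacy: best is 79, kept {Opt3, Opt5}.
Then minimize duration: best is 13, kept {Opt3, Opt5}.
Then minimize cost: best is 301, kept {Opt3}.

Opt3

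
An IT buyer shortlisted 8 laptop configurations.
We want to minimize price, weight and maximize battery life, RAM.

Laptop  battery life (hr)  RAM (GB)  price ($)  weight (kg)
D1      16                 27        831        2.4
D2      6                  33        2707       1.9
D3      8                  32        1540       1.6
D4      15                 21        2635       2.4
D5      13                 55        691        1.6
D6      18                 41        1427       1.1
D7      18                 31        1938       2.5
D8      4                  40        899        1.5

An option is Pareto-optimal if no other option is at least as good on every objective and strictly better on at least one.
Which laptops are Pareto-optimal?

D1: not dominated.
D2: dominated by D5 (battery life 13≥6, RAM 55≥33, price 691≤2707, weight 1.6≤1.9).
D3: dominated by D5 (battery life 13≥8, RAM 55≥32, price 691≤1540, weight 1.6≤1.6).
D4: dominated by D1 (battery life 16≥15, RAM 27≥21, price 831≤2635, weight 2.4≤2.4).
D5: not dominated (best RAM).
D6: not dominated (best weight).
D7: dominated by D6 (battery life 18≥18, RAM 41≥31, price 1427≤1938, weight 1.1≤2.5).
D8: not dominated.

D1, D5, D6, D8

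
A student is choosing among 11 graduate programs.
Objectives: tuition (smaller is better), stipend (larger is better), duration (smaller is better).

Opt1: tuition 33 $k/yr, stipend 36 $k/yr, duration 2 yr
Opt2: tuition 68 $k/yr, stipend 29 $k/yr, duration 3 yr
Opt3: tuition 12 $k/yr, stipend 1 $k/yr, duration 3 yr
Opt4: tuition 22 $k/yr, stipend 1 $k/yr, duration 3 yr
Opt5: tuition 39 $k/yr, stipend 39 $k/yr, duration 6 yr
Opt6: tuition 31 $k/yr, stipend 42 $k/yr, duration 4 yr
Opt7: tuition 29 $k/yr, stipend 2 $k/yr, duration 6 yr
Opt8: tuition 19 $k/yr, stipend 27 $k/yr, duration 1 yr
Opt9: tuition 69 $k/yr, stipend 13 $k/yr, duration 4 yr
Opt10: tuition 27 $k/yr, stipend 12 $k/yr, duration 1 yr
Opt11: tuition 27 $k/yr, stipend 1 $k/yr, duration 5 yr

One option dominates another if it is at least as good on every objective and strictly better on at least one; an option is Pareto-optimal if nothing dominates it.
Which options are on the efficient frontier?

Opt1, Opt3, Opt6, Opt8

Opt1: not dominated.
Opt2: dominated by Opt1 (tuition 33≤68, stipend 36≥29, duration 2≤3).
Opt3: not dominated (best tuition).
Opt4: dominated by Opt3 (tuition 12≤22, stipend 1≥1, duration 3≤3).
Opt5: dominated by Opt6 (tuition 31≤39, stipend 42≥39, duration 4≤6).
Opt6: not dominated (best stipend).
Opt7: dominated by Opt8 (tuition 19≤29, stipend 27≥2, duration 1≤6).
Opt8: not dominated.
Opt9: dominated by Opt1 (tuition 33≤69, stipend 36≥13, duration 2≤4).
Opt10: dominated by Opt8 (tuition 19≤27, stipend 27≥12, duration 1≤1).
Opt11: dominated by Opt3 (tuition 12≤27, stipend 1≥1, duration 3≤5).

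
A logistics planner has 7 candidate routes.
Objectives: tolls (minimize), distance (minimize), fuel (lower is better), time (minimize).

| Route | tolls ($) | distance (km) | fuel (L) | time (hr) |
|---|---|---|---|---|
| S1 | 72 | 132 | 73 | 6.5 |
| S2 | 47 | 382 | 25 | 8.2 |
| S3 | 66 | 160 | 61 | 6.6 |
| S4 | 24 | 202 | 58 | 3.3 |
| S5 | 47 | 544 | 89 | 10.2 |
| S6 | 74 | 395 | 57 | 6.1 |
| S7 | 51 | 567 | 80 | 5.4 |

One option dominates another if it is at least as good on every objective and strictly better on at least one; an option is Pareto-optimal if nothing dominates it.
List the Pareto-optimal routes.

S1: not dominated (best distance).
S2: not dominated (best fuel).
S3: not dominated.
S4: not dominated (best tolls).
S5: dominated by S2 (tolls 47≤47, distance 382≤544, fuel 25≤89, time 8.2≤10.2).
S6: not dominated.
S7: dominated by S4 (tolls 24≤51, distance 202≤567, fuel 58≤80, time 3.3≤5.4).

S1, S2, S3, S4, S6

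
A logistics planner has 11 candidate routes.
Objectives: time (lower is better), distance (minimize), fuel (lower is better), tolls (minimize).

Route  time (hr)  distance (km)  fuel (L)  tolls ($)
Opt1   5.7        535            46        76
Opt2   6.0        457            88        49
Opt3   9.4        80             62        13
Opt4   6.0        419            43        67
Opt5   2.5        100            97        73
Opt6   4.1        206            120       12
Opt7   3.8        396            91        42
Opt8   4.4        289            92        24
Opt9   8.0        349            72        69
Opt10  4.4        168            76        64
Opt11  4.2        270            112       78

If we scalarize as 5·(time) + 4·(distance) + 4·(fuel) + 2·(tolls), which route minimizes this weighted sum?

Opt1: 5·5.7 + 4·535 + 4·46 + 2·76 = 2504.5
Opt2: 5·6.0 + 4·457 + 4·88 + 2·49 = 2308.0
Opt3: 5·9.4 + 4·80 + 4·62 + 2·13 = 641.0
Opt4: 5·6.0 + 4·419 + 4·43 + 2·67 = 2012.0
Opt5: 5·2.5 + 4·100 + 4·97 + 2·73 = 946.5
Opt6: 5·4.1 + 4·206 + 4·120 + 2·12 = 1348.5
Opt7: 5·3.8 + 4·396 + 4·91 + 2·42 = 2051.0
Opt8: 5·4.4 + 4·289 + 4·92 + 2·24 = 1594.0
Opt9: 5·8.0 + 4·349 + 4·72 + 2·69 = 1862.0
Opt10: 5·4.4 + 4·168 + 4·76 + 2·64 = 1126.0
Opt11: 5·4.2 + 4·270 + 4·112 + 2·78 = 1705.0
Lowest: Opt3 at 641.0.

Opt3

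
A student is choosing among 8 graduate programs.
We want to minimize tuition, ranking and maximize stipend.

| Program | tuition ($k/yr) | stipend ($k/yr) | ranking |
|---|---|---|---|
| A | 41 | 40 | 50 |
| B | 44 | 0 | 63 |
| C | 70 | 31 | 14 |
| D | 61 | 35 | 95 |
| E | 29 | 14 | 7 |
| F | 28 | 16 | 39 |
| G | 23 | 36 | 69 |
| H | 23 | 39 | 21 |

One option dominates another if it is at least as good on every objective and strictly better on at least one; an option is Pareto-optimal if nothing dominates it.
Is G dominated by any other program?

H vs G: tuition 23≤23, stipend 39≥36, ranking 21≤69 — H is at least as good on every objective and strictly better on at least one, so H dominates G.

Yes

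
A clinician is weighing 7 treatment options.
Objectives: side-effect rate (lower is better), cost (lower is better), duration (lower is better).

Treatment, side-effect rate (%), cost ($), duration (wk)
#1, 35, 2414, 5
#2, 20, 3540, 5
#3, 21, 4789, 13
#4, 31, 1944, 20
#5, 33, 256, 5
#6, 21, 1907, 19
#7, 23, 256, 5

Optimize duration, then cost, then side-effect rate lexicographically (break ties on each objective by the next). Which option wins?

#7

First minimize duration: best is 5, kept {#1, #2, #5, #7}.
Then minimize cost: best is 256, kept {#5, #7}.
Then minimize side-effect rate: best is 23, kept {#7}.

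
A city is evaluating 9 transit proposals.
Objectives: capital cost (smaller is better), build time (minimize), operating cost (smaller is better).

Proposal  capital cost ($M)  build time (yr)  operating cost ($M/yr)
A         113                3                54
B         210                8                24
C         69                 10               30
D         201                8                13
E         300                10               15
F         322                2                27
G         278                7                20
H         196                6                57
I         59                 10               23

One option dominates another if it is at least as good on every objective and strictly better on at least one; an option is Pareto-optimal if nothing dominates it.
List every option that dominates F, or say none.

A: worse on build time (3 vs 2).
B: worse on build time (8 vs 2).
C: worse on build time (10 vs 2).
D: worse on build time (8 vs 2).
E: worse on build time (10 vs 2).
G: worse on build time (7 vs 2).
H: worse on build time (6 vs 2).
I: worse on build time (10 vs 2).
No option dominates F.

none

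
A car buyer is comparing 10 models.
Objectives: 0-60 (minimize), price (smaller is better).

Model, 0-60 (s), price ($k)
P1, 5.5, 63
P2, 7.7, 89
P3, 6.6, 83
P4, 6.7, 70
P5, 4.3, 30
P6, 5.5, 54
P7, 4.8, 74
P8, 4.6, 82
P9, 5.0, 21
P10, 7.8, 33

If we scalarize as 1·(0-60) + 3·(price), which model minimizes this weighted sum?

P9

P1: 1·5.5 + 3·63 = 194.5
P2: 1·7.7 + 3·89 = 274.7
P3: 1·6.6 + 3·83 = 255.6
P4: 1·6.7 + 3·70 = 216.7
P5: 1·4.3 + 3·30 = 94.3
P6: 1·5.5 + 3·54 = 167.5
P7: 1·4.8 + 3·74 = 226.8
P8: 1·4.6 + 3·82 = 250.6
P9: 1·5.0 + 3·21 = 68.0
P10: 1·7.8 + 3·33 = 106.8
Lowest: P9 at 68.0.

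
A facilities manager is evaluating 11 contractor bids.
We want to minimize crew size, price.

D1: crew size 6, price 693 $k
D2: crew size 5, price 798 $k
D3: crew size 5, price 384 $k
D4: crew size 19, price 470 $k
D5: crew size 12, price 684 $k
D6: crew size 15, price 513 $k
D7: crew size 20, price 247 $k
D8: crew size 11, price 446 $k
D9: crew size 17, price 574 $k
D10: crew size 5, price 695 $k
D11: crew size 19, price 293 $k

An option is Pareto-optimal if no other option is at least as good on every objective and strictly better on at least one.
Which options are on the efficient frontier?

D1: dominated by D3 (crew size 5≤6, price 384≤693).
D2: dominated by D3 (crew size 5≤5, price 384≤798).
D3: not dominated.
D4: dominated by D3 (crew size 5≤19, price 384≤470).
D5: dominated by D3 (crew size 5≤12, price 384≤684).
D6: dominated by D3 (crew size 5≤15, price 384≤513).
D7: not dominated (best price).
D8: dominated by D3 (crew size 5≤11, price 384≤446).
D9: dominated by D3 (crew size 5≤17, price 384≤574).
D10: dominated by D3 (crew size 5≤5, price 384≤695).
D11: not dominated.

D3, D7, D11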